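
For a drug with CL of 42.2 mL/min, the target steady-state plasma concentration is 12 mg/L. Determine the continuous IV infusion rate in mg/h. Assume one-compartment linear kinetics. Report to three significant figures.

CL = 42.2 mL/min × 60/1000 = 2.532 L/h
At steady state, infusion rate equals elimination rate: rate in = CL × Css.
Infusion rate = CL · Css = 2.532 L/h × 12 mg/L = 30.38 mg/h

30.4 mg/h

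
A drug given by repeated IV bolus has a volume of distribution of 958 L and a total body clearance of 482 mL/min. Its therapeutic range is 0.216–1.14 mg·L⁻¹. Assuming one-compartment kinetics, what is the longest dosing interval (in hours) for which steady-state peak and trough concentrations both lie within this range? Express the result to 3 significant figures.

CL = 482 mL/min = 482 × 0.06 = 28.92 L/h
k = CL / Vd = 28.92 / 958.0 = 0.03019 h⁻¹
Between IV bolus doses, concentration decays as C = C₀·e^(−kτ), so C_peak/C_trough = e^(kτ).
τ_max = ln(C_peak/C_trough) / k = ln(1.14/0.216) / 0.03019 = 1.664 / 0.03019 = 55.12 h

55.1 h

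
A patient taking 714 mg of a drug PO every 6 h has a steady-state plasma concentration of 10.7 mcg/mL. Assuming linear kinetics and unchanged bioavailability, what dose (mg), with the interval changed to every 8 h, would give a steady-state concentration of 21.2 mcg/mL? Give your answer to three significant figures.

For first-order elimination, Css ∝ F·D/(CL·τ); F and CL are unchanged, so Css ∝ D/τ.
D₂ = D₁ × (Css,target / Css,current) × (τ₂/τ₁) = 714 × (21.2/10.7) × (8/6) = 1886 mg

1890 mg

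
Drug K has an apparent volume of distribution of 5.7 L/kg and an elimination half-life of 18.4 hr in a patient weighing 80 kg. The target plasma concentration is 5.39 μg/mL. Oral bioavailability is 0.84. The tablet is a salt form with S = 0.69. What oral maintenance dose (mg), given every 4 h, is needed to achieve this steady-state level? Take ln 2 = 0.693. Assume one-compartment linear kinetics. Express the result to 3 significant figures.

639 mg

Total Vd = 5.7 × 80 = 456.0 L
CL = ln 2 · Vd / t½ = 0.693 × 456.0 / 18.4 = 17.17 L/h
D = CL × Css × τ / F / S = 17.17 × 5.39 × 4 / 0.84 / 0.69 = 638.7 mg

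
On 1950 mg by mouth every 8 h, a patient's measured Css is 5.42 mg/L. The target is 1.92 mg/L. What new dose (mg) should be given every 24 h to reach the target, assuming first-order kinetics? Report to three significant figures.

2070 mg

With linear kinetics, Css is proportional to dose rate (D/τ) at fixed clearance.
D₂ = D₁ × (Css,target / Css,current) × (τ₂/τ₁) = 1950 × (1.92/5.42) × (24/8) = 2072 mg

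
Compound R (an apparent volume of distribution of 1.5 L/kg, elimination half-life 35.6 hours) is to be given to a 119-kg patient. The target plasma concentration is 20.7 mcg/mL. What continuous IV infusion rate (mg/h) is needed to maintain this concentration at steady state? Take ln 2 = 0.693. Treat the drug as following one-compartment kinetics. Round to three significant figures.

Total Vd = 1.5 × 119 = 178.5 L
k = 0.693/35.6 = 0.01947 h⁻¹, so CL = k·Vd = 0.01947 × 178.5 = 3.475 L/h
Infusion rate = CL × Css = 3.475 × 20.7 = 71.93 mg/h

71.9 mg/h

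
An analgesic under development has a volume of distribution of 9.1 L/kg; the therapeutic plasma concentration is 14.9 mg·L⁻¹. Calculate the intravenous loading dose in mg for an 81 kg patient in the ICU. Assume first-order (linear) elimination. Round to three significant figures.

11000 mg

Total Vd = 9.1 × 81 = 737.1 L
The loading dose fills Vd to the target concentration.
LD = Vd × C = 737.1 × 14.90 = 10980 mg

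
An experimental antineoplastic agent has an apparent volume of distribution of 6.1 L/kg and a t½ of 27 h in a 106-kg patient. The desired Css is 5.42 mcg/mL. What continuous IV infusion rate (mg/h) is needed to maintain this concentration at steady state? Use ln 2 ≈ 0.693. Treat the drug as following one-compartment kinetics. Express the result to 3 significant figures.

90.0 mg/h

Vd = 6.1 L/kg × 106 kg = 646.6 L
CL = 0.693 × Vd / t½ = 0.693 × 646.6 / 27 = 16.60 L/h
Infusion rate = CL × Css = 16.60 × 5.42 = 89.97 mg/h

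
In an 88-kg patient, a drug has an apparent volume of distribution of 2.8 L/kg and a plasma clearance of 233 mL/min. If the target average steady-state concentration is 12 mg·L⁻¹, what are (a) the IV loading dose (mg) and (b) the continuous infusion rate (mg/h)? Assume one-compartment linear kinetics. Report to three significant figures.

(a) 2960 mg; (b) 168 mg/h

Vd = 2.8 L/kg × 88 kg = 246.4 L
Loading: fill Vd to C_target → 246.4 L × 12 mg/L = 2957 mg
Convert clearance: 233 mL/min × 60 min/h ÷ 1000 mL/L = 13.98 L/h
Maintenance infusion rate = CL × Css = 13.98 × 12 = 167.8 mg/h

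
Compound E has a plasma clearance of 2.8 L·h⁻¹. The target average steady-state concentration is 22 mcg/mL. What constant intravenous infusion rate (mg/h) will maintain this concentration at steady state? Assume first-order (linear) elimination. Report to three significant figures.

Infusion rate = CL · Css = 2.800 L/h × 22 mg/L = 61.60 mg/h

61.6 mg/h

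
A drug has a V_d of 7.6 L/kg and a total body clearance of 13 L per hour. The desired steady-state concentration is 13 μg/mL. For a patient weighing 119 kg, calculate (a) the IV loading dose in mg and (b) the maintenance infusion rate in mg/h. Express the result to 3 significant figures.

(a) 11800 mg; (b) 169 mg/h

Vd(total) = 119 kg × 7.6 L/kg = 904.4 L
Loading: fill Vd to C_target → 904.4 L × 13 mg/L = 11760 mg
Maintenance infusion rate = CL × Css = 13.00 × 13 = 169.0 mg/h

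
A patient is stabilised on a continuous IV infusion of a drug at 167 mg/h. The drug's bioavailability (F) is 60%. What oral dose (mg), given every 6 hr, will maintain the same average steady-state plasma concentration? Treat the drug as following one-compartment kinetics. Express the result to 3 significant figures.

To maintain the same Css, the systemic dosing rate must be unchanged: F·D/τ = infusion rate.
D = rate × τ / F = 167 × 6 / 0.6 = 1670 mg

1670 mg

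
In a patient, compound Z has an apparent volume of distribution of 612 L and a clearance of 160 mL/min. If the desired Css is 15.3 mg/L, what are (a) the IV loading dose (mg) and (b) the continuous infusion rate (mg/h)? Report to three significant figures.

Loading: fill Vd to C_target → 612.0 L × 15.3 mg/L = 9364 mg
CL = 160 mL/min = 160 × 0.06 = 9.600 L/h
Infusion rate = 9.600 L/h × 15.3 mg/L = 146.9 mg/h

(a) 9360 mg; (b) 147 mg/h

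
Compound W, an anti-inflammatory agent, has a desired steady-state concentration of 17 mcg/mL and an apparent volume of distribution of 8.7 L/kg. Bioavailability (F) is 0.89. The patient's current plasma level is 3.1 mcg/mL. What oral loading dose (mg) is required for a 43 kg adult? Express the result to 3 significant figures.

5840 mg

Total Vd = 8.7 × 43 = 374.1 L
Concentration deficit ΔC = 17 − 3.1 = 13.90 mg/L
LD = Vd × ΔC / F = 374.1 × 13.90 / 0.89 = 5843 mg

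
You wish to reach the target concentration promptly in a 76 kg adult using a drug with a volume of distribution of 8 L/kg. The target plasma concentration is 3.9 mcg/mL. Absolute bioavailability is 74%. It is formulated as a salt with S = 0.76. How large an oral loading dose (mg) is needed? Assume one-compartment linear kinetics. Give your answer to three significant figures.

4220 mg

Total Vd = 8 × 76 = 608.0 L
The loading dose fills Vd to the target concentration.
LD = Vd × C / F / S = 608.0 × 3.900 / 0.74 / 0.76 = 4216 mg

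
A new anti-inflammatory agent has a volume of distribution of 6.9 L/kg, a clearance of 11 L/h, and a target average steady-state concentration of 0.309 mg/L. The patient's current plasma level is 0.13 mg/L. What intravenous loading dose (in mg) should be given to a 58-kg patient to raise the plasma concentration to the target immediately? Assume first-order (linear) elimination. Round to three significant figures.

71.6 mg

Vd = 6.9 L/kg × 58 kg = 400.2 L
Concentration deficit ΔC = 0.309 − 0.13 = 0.1790 mg/L
LD = Vd × ΔC = 400.2 × 0.1790 = 71.64 mg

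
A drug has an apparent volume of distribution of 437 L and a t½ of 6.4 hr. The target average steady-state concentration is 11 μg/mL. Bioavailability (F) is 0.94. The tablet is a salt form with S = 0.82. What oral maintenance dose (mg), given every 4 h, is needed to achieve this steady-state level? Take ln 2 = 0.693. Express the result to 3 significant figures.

CL = 0.693 × Vd / t½ = 0.693 × 437.0 / 6.4 = 47.32 L/h
D = CL × Css × τ / F / S = 47.32 × 11 × 4 / 0.94 / 0.82 = 2701 mg

2700 mg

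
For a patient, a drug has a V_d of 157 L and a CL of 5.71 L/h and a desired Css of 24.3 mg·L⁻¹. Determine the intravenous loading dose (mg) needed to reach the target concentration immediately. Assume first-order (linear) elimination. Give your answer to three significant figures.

Loading dose depends on Vd (not clearance): it fills the distribution volume.
LD = Vd × C = 157.0 × 24.30 = 3815 mg

3820 mg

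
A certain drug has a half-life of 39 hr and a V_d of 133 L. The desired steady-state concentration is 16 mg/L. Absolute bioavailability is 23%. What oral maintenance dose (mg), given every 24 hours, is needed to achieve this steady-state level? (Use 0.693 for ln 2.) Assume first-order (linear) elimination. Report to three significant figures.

3950 mg

CL = 0.693 × Vd / t½ = 0.693 × 133.0 / 39 = 2.363 L/h
D = CL × Css × τ / F = 2.363 × 16 × 24 / 0.23 = 3945 mg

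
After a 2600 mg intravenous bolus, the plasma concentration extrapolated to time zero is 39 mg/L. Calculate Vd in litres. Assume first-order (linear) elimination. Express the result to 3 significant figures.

66.7 L

Immediately after an IV bolus, C₀ = Dose / Vd, so Vd = Dose / C₀.
Vd = 2600 / 39 = 66.67 L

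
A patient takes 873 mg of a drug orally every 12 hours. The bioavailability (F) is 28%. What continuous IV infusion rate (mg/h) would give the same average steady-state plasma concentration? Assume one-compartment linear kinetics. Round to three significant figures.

20.4 mg/h

Equivalent systemic input: infusion rate = F·D/τ.
Rate = 0.28 × 873 / 12 = 20.37 mg/h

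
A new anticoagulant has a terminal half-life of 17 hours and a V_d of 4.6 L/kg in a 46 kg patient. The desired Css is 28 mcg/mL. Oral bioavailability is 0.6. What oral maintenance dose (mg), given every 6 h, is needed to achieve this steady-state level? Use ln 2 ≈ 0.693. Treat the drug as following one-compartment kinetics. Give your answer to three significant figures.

Vd(total) = 46 kg × 4.6 L/kg = 211.6 L
k = 0.693/17 = 0.04076 h⁻¹, so CL = k·Vd = 0.04076 × 211.6 = 8.625 L/h
D = CL × Css × τ / F = 8.625 × 28 × 6 / 0.6 = 2415 mg

2420 mg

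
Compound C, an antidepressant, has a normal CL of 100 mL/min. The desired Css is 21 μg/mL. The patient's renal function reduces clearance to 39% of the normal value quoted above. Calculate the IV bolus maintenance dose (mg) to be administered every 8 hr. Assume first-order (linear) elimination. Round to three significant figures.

CL = 100 mL/min × 60/1000 = 6.000 L/h
Patient clearance = 0.39 × 6.000 = 2.340 L/h
D = CL × Css × τ = 2.340 × 21 × 8 = 393.1 mg

393 mg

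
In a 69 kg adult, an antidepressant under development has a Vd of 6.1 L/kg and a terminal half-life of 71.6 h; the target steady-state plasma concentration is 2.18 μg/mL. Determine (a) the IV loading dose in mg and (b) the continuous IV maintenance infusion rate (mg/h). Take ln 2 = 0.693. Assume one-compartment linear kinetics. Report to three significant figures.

Vd(total) = 69 kg × 6.1 L/kg = 420.9 L
LD = Vd × C = 420.9 × 2.18 = 917.6 mg
CL = 0.693 × Vd / t½ = 0.693 × 420.9 / 71.6 = 4.074 L/h
Infusion rate = CL × Css = 4.074 × 2.18 = 8.881 mg/h

(a) 918 mg; (b) 8.88 mg/h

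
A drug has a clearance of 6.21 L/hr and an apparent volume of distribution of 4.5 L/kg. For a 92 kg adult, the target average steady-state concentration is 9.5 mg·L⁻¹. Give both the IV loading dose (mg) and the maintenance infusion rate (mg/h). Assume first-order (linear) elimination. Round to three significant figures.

(a) 3930 mg; (b) 59.0 mg/h

Total Vd = 4.5 × 92 = 414.0 L
LD = Vd · C_target = 414.0 × 9.5 = 3933 mg
Maintenance infusion rate = CL × Css = 6.210 × 9.5 = 59.00 mg/h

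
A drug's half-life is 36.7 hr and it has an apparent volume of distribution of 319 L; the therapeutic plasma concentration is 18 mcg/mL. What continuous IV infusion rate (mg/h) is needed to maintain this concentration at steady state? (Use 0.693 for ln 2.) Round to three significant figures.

108 mg/h

CL = 0.693 × Vd / t½ = 0.693 × 319.0 / 36.7 = 6.024 L/h
Infusion rate = CL × Css = 6.024 × 18 = 108.4 mg/h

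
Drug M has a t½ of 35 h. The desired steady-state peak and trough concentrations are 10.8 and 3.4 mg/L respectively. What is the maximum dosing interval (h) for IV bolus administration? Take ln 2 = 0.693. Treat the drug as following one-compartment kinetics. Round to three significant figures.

k = 0.693 / t½ = 0.693 / 35 = 0.01980 h⁻¹
Between IV bolus doses, concentration decays as C = C₀·e^(−kτ), so C_peak/C_trough = e^(kτ).
τ_max = ln(C_peak/C_trough) / k = ln(10.8/3.4) / 0.01980 = 1.156 / 0.01980 = 58.38 h

58.4 h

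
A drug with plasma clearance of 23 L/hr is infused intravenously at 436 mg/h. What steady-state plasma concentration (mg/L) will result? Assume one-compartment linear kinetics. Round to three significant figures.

19.0 mg/L

Css = rate / CL = 436 / 23.00 = 18.96 mg/L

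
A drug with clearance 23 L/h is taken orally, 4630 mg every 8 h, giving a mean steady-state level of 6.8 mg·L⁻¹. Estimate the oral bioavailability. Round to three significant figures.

0.270

F·D/τ = CL·Css at steady state → F = CL·Css·τ / D.
F = 23 × 6.8 × 8 / 4630 = 0.270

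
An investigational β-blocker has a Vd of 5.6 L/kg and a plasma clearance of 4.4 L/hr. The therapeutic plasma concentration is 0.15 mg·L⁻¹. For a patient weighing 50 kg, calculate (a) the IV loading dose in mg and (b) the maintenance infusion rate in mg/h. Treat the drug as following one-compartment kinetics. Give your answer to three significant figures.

Vd = 5.6 L/kg × 50 kg = 280.0 L
Loading dose = Vd × C = 280.0 × 0.15 = 42.00 mg
Infusion rate = 4.400 L/h × 0.15 mg/L = 0.6600 mg/h

(a) 42.0 mg; (b) 0.660 mg/h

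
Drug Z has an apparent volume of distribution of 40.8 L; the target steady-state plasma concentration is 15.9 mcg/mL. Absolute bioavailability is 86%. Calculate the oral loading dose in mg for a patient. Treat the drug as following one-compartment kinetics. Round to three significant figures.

LD = Vd × C / F = 40.80 × 15.90 / 0.86 = 754.3 mg

754 mg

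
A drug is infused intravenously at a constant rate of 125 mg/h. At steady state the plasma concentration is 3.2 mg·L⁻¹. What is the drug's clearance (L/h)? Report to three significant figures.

At steady state, infusion rate = CL × Css, so CL = rate / Css.
CL = 125 / 3.2 = 39.06 L/h

39.1 L/h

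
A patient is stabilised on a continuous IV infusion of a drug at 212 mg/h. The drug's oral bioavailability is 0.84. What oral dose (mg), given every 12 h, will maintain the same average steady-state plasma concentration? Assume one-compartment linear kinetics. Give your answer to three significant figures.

3030 mg

To maintain the same Css, the systemic dosing rate must be unchanged: F·D/τ = infusion rate.
D = rate × τ / F = 212 × 12 / 0.84 = 3029 mg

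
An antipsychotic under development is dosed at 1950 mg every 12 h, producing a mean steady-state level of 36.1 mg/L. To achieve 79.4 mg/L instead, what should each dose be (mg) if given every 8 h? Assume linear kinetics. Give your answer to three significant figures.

2860 mg

For first-order elimination, Css ∝ F·D/(CL·τ); F and CL are unchanged, so Css ∝ D/τ.
D₂ = D₁ × (Css,target / Css,current) × (τ₂/τ₁) = 1950 × (79.4/36.1) × (8/12) = 2859 mg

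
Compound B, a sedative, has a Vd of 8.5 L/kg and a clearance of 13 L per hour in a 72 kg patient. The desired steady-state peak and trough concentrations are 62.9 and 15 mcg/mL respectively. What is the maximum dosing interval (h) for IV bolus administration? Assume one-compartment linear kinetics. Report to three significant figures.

Vd = 8.5 L/kg × 72 kg = 612.0 L
k = CL / Vd = 13.00 / 612.0 = 0.02124 h⁻¹
Between IV bolus doses, concentration decays as C = C₀·e^(−kτ), so C_peak/C_trough = e^(kτ).
τ_max = ln(C_peak/C_trough) / k = ln(62.9/15) / 0.02124 = 1.433 / 0.02124 = 67.47 h

67.5 h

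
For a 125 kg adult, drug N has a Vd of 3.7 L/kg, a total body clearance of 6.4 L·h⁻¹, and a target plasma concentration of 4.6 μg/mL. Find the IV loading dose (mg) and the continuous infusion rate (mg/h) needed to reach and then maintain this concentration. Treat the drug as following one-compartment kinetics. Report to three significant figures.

Vd = 3.7 L/kg × 125 kg = 462.5 L
Loading dose = Vd × C = 462.5 × 4.6 = 2128 mg
Infusion rate = 6.400 L/h × 4.6 mg/L = 29.44 mg/h

(a) 2130 mg; (b) 29.4 mg/h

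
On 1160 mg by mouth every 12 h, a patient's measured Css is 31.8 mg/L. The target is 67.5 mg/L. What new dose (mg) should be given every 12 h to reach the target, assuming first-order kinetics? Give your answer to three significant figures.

2460 mg

With linear kinetics, Css is proportional to dose rate (D/τ) at fixed clearance.
D₂ = D₁ × (Css,target / Css,current) = 1160 × 67.5/31.8 = 2462 mg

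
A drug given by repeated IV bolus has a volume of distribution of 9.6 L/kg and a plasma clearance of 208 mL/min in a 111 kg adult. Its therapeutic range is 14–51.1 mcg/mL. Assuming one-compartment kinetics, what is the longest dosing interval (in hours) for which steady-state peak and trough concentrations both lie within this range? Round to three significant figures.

Vd(total) = 111 kg × 9.6 L/kg = 1066 L
CL = 208 mL/min × 60/1000 = 12.48 L/h
k = CL / Vd = 12.48 / 1066 = 0.01171 h⁻¹
Between IV bolus doses, concentration decays as C = C₀·e^(−kτ), so C_peak/C_trough = e^(kτ).
τ_max = ln(C_peak/C_trough) / k = ln(51.1/14) / 0.01171 = 1.295 / 0.01171 = 110.6 h

111 h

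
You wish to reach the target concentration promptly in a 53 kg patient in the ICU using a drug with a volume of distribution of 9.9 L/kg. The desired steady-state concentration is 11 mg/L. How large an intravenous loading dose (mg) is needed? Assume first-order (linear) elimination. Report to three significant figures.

Vd = 9.9 L/kg × 53 kg = 524.7 L
The loading dose fills Vd to the target concentration.
LD = Vd × C = 524.7 × 11.00 = 5772 mg

5770 mg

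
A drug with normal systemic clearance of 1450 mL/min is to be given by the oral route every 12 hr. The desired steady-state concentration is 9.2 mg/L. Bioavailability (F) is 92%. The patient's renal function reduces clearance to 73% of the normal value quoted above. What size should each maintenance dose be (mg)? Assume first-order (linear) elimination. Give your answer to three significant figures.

7620 mg

CL = 1450 mL/min = 1450 × 0.06 = 87.00 L/h
Patient clearance = 0.73 × 87.00 = 63.51 L/h
At steady state, dose per interval replaces the amount cleared in that interval: F·D/τ = CL·Css.
D = CL × Css × τ / F = 63.51 × 9.2 × 12 / 0.92 = 7621 mg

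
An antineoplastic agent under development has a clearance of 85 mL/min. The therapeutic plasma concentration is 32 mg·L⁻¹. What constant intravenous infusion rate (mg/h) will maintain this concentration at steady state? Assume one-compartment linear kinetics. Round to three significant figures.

163 mg/h

Convert clearance: 85 mL/min × 60 min/h ÷ 1000 mL/L = 5.100 L/h
Rate = CL × Css = 5.100 × 32 = 163.2 mg/h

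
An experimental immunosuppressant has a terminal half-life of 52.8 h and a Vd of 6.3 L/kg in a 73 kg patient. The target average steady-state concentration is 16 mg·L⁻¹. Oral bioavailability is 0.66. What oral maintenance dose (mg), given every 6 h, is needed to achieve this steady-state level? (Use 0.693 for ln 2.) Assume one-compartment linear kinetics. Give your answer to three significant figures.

878 mg

Total Vd = 6.3 × 73 = 459.9 L
CL = 0.693 × Vd / t½ = 0.693 × 459.9 / 52.8 = 6.036 L/h
D = CL × Css × τ / F = 6.036 × 16 × 6 / 0.66 = 878.0 mg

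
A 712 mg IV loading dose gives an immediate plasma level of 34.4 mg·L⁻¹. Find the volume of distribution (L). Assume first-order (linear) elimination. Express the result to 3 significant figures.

20.7 L

Immediately after an IV bolus, C₀ = Dose / Vd, so Vd = Dose / C₀.
Vd = 712 / 34.4 = 20.70 L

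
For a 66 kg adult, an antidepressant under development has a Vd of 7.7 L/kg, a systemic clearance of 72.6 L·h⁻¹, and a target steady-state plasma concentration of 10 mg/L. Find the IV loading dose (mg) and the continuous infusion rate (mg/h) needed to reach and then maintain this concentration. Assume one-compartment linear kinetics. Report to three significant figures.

Vd = 7.7 L/kg × 66 kg = 508.2 L
Loading: fill Vd to C_target → 508.2 L × 10 mg/L = 5082 mg
Maintenance infusion rate = CL × Css = 72.60 × 10 = 726.0 mg/h

(a) 5080 mg; (b) 726 mg/h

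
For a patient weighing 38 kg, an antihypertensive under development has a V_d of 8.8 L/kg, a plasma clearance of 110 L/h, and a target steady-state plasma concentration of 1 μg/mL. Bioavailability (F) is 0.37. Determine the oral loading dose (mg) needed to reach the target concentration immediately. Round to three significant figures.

904 mg

Total Vd = 8.8 × 38 = 334.4 L
LD = Vd × C / F = 334.4 × 1.000 / 0.37 = 903.8 mg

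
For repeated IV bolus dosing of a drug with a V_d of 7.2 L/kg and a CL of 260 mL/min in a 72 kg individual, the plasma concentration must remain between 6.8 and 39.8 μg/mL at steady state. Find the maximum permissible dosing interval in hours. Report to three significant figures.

Total Vd = 7.2 × 72 = 518.4 L
CL = 260 mL/min = 260 × 0.06 = 15.60 L/h
k = CL / Vd = 15.60 / 518.4 = 0.03009 h⁻¹
Between IV bolus doses, concentration decays as C = C₀·e^(−kτ), so C_peak/C_trough = e^(kτ).
τ_max = ln(C_peak/C_trough) / k = ln(39.8/6.8) / 0.03009 = 1.767 / 0.03009 = 58.72 h

58.7 h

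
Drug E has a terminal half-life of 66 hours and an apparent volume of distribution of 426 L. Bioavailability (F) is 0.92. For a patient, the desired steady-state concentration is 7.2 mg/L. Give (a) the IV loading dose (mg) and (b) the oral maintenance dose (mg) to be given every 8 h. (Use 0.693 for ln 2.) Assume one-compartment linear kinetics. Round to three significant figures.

LD = Vd × C = 426.0 × 7.2 = 3067 mg
CL = 0.693 × Vd / t½ = 0.693 × 426.0 / 66 = 4.473 L/h
D = CL × Css × τ / F = 4.473 × 7.2 × 8 / 0.92 = 280.0 mg

(a) 3070 mg; (b) 280 mg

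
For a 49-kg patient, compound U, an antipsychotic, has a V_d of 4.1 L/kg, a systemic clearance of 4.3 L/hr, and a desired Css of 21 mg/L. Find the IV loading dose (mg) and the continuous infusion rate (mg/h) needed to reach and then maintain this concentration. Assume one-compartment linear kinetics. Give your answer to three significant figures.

Vd = 4.1 L/kg × 49 kg = 200.9 L
LD = Vd · C_target = 200.9 × 21 = 4219 mg
Maintenance infusion rate = CL × Css = 4.300 × 21 = 90.30 mg/h

(a) 4220 mg; (b) 90.3 mg/h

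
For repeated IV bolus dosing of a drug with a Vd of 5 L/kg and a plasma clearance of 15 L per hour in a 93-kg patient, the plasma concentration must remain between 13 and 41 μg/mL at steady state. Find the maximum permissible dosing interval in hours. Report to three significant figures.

Total Vd = 5 × 93 = 465.0 L
k = CL / Vd = 15.00 / 465.0 = 0.03226 h⁻¹
Between IV bolus doses, concentration decays as C = C₀·e^(−kτ), so C_peak/C_trough = e^(kτ).
τ_max = ln(C_peak/C_trough) / k = ln(41/13) / 0.03226 = 1.149 / 0.03226 = 35.62 h

35.6 h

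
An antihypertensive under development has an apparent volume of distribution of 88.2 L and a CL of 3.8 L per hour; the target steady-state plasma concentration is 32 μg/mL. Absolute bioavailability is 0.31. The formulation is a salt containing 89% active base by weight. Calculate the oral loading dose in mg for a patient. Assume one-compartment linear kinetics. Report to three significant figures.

LD is governed by Vd — clearance does not enter the loading-dose calculation.
LD = Vd × C / F / S = 88.20 × 32.00 / 0.31 / 0.89 = 10230 mg

10200 mg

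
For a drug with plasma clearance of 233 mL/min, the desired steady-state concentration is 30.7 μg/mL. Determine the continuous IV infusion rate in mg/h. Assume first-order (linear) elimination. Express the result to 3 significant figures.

CL = 233 mL/min × 60/1000 = 13.98 L/h
At steady state, infusion rate equals elimination rate: rate in = CL × Css.
Infusion rate = CL · Css = 13.98 L/h × 30.7 mg/L = 429.2 mg/h

429 mg/h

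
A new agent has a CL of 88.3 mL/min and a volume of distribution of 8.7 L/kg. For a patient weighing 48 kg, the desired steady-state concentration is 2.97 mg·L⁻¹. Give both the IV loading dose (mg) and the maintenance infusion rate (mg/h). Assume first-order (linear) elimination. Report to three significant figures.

Vd(total) = 48 kg × 8.7 L/kg = 417.6 L
LD = Vd · C_target = 417.6 × 2.97 = 1240 mg
CL = 88.3 mL/min × 60/1000 = 5.298 L/h
Infusion rate = 5.298 L/h × 2.97 mg/L = 15.74 mg/h

(a) 1240 mg; (b) 15.7 mg/h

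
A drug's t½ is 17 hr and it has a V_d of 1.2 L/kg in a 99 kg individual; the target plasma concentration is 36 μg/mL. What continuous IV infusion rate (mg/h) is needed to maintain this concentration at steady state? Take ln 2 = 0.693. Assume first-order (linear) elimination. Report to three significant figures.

174 mg/h

Vd = 1.2 L/kg × 99 kg = 118.8 L
CL = ln 2 · Vd / t½ = 0.693 × 118.8 / 17 = 4.843 L/h
Infusion rate = CL × Css = 4.843 × 36 = 174.3 mg/h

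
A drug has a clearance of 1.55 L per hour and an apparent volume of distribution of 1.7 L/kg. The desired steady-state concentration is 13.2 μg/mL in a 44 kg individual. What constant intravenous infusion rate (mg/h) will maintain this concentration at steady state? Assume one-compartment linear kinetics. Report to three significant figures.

20.5 mg/h

Rate = CL × Css = 1.550 × 13.2 = 20.46 mg/h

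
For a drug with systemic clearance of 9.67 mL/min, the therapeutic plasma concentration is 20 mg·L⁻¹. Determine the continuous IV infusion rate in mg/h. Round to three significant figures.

11.6 mg/h

CL = 9.67 mL/min × 60/1000 = 0.5802 L/h
Infusion rate = CL · Css = 0.5802 L/h × 20 mg/L = 11.60 mg/h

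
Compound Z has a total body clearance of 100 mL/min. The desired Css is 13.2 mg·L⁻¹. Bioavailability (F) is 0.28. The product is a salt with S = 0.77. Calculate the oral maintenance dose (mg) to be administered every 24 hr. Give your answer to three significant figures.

8820 mg

Convert clearance: 100 mL/min × 60 min/h ÷ 1000 mL/L = 6.000 L/h
D = CL × Css × τ / F / S = 6.000 × 13.2 × 24 / 0.28 / 0.77 = 8816 mg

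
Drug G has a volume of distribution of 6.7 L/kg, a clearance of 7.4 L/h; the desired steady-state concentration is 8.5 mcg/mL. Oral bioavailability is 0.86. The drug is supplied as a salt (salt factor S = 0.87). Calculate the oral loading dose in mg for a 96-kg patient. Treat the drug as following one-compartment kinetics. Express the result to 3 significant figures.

Total Vd = 6.7 × 96 = 643.2 L
LD = Vd × C / F / S = 643.2 × 8.500 / 0.86 / 0.87 = 7307 mg

7310 mg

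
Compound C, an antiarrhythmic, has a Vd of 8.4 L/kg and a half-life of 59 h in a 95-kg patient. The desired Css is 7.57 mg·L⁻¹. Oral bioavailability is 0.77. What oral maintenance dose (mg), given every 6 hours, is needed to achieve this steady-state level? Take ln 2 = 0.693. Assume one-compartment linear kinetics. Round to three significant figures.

553 mg

Vd(total) = 95 kg × 8.4 L/kg = 798.0 L
CL = ln 2 · Vd / t½ = 0.693 × 798.0 / 59 = 9.373 L/h
D = CL × Css × τ / F = 9.373 × 7.57 × 6 / 0.77 = 552.9 mg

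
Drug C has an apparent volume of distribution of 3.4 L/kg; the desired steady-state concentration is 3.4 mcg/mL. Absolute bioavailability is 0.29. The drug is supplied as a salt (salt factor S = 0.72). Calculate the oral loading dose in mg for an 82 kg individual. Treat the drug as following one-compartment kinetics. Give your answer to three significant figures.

4540 mg

Vd = 3.4 L/kg × 82 kg = 278.8 L
LD = Vd × C / F / S = 278.8 × 3.400 / 0.29 / 0.72 = 4540 mg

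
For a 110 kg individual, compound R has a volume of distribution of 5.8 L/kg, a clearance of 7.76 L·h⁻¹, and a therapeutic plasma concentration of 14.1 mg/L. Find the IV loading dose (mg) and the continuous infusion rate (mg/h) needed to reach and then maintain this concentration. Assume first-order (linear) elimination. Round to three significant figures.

Vd = 5.8 L/kg × 110 kg = 638.0 L
LD = Vd · C_target = 638.0 × 14.1 = 8996 mg
Maintenance infusion rate = CL × Css = 7.760 × 14.1 = 109.4 mg/h

(a) 9000 mg; (b) 109 mg/h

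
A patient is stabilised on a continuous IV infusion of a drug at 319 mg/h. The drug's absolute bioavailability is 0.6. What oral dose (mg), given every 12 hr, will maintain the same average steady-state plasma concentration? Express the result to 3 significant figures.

6380 mg

To maintain the same Css, the systemic dosing rate must be unchanged: F·D/τ = infusion rate.
D = rate × τ / F = 319 × 12 / 0.6 = 6380 mg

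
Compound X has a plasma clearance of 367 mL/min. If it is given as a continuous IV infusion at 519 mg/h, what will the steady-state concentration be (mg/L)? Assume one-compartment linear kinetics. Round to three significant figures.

Convert clearance: 367 mL/min × 60 min/h ÷ 1000 mL/L = 22.02 L/h
Css = rate / CL = 519 / 22.02 = 23.57 mg/L

23.6 mg/L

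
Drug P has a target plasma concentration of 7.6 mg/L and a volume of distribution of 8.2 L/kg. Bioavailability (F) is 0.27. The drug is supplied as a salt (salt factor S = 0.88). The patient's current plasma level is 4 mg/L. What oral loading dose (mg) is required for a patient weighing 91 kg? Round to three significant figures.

11300 mg

Total Vd = 8.2 × 91 = 746.2 L
Concentration deficit ΔC = 7.6 − 4 = 3.600 mg/L
LD = Vd × ΔC / F / S = 746.2 × 3.600 / 0.27 / 0.88 = 11310 mg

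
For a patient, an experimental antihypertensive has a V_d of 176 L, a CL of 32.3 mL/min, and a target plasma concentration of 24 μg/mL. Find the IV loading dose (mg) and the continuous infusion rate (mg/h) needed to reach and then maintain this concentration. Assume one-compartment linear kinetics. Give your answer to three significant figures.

(a) 4220 mg; (b) 46.5 mg/h

Loading: fill Vd to C_target → 176.0 L × 24 mg/L = 4224 mg
CL = 32.3 mL/min × 60/1000 = 1.938 L/h
Maintenance infusion rate = CL × Css = 1.938 × 24 = 46.51 mg/h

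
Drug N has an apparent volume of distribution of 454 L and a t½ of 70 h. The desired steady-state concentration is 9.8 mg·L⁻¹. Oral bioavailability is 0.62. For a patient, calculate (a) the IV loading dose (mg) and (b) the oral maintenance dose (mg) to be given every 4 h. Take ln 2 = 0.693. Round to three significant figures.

LD = Vd × C = 454.0 × 9.8 = 4449 mg
CL = 0.693 × Vd / t½ = 0.693 × 454.0 / 70 = 4.495 L/h
D = CL × Css × τ / F = 4.495 × 9.8 × 4 / 0.62 = 284.2 mg

(a) 4450 mg; (b) 284 mg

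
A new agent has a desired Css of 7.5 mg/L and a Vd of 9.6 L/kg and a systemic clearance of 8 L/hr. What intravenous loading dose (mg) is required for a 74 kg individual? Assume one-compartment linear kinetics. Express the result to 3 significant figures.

Total Vd = 9.6 × 74 = 710.4 L
The loading dose fills Vd to the target concentration; clearance is irrelevant here.
LD = Vd × C = 710.4 × 7.500 = 5328 mg

5330 mg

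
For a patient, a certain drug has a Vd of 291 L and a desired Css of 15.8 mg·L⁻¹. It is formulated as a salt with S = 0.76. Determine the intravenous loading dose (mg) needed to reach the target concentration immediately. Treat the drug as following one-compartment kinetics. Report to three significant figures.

6050 mg

LD = Vd × C / S = 291.0 × 15.80 / 0.76 = 6050 mg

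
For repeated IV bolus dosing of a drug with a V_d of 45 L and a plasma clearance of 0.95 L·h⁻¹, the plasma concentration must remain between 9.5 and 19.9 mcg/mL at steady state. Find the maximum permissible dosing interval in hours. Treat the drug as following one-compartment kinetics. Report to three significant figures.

35.0 h

k = CL / Vd = 0.9500 / 45.00 = 0.02111 h⁻¹
Between IV bolus doses, concentration decays as C = C₀·e^(−kτ), so C_peak/C_trough = e^(kτ).
τ_max = ln(C_peak/C_trough) / k = ln(19.9/9.5) / 0.02111 = 0.7394 / 0.02111 = 35.03 h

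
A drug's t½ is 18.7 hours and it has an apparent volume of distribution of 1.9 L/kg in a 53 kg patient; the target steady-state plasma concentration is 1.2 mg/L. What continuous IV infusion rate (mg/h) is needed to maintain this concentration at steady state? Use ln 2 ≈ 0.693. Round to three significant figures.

Vd = 1.9 L/kg × 53 kg = 100.7 L
CL = ln 2 · Vd / t½ = 0.693 × 100.7 / 18.7 = 3.732 L/h
Infusion rate = CL × Css = 3.732 × 1.2 = 4.478 mg/h

4.48 mg/h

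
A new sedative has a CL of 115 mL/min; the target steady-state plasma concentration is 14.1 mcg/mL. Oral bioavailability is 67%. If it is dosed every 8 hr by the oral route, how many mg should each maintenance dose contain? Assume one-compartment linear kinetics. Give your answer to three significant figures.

CL = 115 mL/min × 60/1000 = 6.900 L/h
D = CL × Css × τ / F = 6.900 × 14.1 × 8 / 0.67 = 1162 mg

1160 mg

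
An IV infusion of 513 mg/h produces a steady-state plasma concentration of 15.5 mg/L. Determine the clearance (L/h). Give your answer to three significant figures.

At steady state, infusion rate = CL × Css, so CL = rate / Css.
CL = 513 / 15.5 = 33.10 L/h

33.1 L/h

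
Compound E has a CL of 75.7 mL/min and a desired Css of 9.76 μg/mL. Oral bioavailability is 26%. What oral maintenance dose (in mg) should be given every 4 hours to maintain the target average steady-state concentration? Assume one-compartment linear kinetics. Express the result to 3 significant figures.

682 mg

CL = 75.7 mL/min × 60/1000 = 4.542 L/h
D = CL × Css × τ / F = 4.542 × 9.76 × 4 / 0.26 = 682.0 mg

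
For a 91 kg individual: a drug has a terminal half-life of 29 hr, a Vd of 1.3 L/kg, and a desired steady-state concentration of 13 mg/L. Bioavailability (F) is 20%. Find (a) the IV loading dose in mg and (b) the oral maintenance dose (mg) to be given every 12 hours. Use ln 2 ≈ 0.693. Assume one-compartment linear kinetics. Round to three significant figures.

(a) 1540 mg; (b) 2210 mg

Total Vd = 1.3 × 91 = 118.3 L
LD = Vd × C = 118.3 × 13 = 1538 mg
CL = 0.693 × Vd / t½ = 0.693 × 118.3 / 29 = 2.827 L/h
D = CL × Css × τ / F = 2.827 × 13 × 12 / 0.2 = 2205 mg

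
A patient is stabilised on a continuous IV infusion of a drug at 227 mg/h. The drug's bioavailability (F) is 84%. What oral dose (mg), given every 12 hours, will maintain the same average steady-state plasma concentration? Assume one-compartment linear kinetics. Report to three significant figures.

3240 mg

To maintain the same Css, the systemic dosing rate must be unchanged: F·D/τ = infusion rate.
D = rate × τ / F = 227 × 12 / 0.84 = 3243 mg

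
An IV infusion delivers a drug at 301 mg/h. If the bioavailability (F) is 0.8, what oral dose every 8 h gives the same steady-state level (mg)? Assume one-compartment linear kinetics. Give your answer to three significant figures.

3010 mg

To maintain the same Css, the systemic dosing rate must be unchanged: F·D/τ = infusion rate.
D = rate × τ / F = 301 × 8 / 0.8 = 3010 mg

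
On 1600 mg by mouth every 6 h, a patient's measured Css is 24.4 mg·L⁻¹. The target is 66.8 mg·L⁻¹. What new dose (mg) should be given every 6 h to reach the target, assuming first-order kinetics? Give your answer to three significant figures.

For first-order elimination, Css ∝ F·D/(CL·τ); F and CL are unchanged, so Css ∝ D/τ.
D₂ = D₁ × (Css,target / Css,current) = 1600 × 66.8/24.4 = 4380 mg

4380 mg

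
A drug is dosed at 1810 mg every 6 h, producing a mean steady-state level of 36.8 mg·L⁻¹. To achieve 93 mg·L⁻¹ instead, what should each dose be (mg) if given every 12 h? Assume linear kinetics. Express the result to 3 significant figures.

For first-order elimination, Css ∝ F·D/(CL·τ); F and CL are unchanged, so Css ∝ D/τ.
D₂ = D₁ × (Css,target / Css,current) × (τ₂/τ₁) = 1810 × (93/36.8) × (12/6) = 9148 mg

9150 mg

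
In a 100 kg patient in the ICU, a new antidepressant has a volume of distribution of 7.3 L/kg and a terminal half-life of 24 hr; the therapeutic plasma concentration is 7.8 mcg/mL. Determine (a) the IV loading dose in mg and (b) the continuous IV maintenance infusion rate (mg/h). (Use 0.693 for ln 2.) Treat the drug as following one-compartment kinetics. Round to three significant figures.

(a) 5690 mg; (b) 164 mg/h

Vd(total) = 100 kg × 7.3 L/kg = 730.0 L
LD = Vd × C = 730.0 × 7.8 = 5694 mg
CL = 0.693 × Vd / t½ = 0.693 × 730.0 / 24 = 21.08 L/h
Infusion rate = CL × Css = 21.08 × 7.8 = 164.4 mg/h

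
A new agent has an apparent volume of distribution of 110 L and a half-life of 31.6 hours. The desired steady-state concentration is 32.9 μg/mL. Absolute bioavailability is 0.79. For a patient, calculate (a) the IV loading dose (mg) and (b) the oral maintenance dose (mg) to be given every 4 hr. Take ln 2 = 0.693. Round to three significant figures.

(a) 3620 mg; (b) 402 mg

LD = Vd × C = 110.0 × 32.9 = 3619 mg
CL = 0.693 × Vd / t½ = 0.693 × 110.0 / 31.6 = 2.412 L/h
D = CL × Css × τ / F = 2.412 × 32.9 × 4 / 0.79 = 401.8 mg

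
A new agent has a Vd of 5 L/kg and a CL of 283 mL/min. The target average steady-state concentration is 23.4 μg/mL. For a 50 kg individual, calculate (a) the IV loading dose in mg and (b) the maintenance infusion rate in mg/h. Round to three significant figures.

(a) 5850 mg; (b) 397 mg/h

Total Vd = 5 × 50 = 250.0 L
LD = Vd · C_target = 250.0 × 23.4 = 5850 mg
Convert clearance: 283 mL/min × 60 min/h ÷ 1000 mL/L = 16.98 L/h
Maintenance infusion rate = CL × Css = 16.98 × 23.4 = 397.3 mg/h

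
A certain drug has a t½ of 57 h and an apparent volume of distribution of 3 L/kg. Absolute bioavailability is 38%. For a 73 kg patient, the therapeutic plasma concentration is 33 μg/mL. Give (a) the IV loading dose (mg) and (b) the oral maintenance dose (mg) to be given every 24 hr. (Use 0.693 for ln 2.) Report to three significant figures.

(a) 7230 mg; (b) 5550 mg

Vd(total) = 73 kg × 3 L/kg = 219.0 L
LD = Vd × C = 219.0 × 33 = 7227 mg
CL = 0.693 × Vd / t½ = 0.693 × 219.0 / 57 = 2.663 L/h
D = CL × Css × τ / F = 2.663 × 33 × 24 / 0.38 = 5550 mg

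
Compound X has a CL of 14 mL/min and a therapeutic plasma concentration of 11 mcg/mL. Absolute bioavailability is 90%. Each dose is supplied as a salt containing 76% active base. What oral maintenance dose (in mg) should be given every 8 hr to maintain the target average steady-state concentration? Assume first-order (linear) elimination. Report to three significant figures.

108 mg

CL = 14 mL/min = 14 × 0.06 = 0.8400 L/h
At steady state, dose per interval replaces the amount cleared in that interval: F·S·D/τ = CL·Css.
D = CL × Css × τ / F / S = 0.8400 × 11 × 8 / 0.9 / 0.76 = 108.1 mg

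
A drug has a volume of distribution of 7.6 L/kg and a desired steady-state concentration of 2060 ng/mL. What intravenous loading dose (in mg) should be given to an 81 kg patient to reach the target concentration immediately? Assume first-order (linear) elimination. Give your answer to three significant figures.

Total Vd = 7.6 × 81 = 615.6 L
C = 2060 ng/mL = 2.060 mg/L
The loading dose fills Vd to the target concentration.
LD = Vd × C = 615.6 × 2.060 = 1268 mg

1270 mg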